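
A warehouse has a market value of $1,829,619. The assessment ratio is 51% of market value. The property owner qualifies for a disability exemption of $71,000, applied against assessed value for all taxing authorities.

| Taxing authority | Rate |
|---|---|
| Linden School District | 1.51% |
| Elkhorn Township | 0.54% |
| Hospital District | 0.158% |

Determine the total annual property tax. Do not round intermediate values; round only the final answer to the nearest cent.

Assessed value = $1,829,619 × 0.51 = $933,105.69
Taxable value = $933,105.69 − $71,000 = $862,105.69
Linden School District: $862,105.69 × 0.0151 = $13,017.795919
Elkhorn Township: $862,105.69 × 0.0054 = $4,655.370726
Hospital District: $862,105.69 × 0.00158 = $1,362.1269902
Total = $13,017.795919 + $4,655.370726 + $1,362.1269902 = $19,035.2936352

$19,035.29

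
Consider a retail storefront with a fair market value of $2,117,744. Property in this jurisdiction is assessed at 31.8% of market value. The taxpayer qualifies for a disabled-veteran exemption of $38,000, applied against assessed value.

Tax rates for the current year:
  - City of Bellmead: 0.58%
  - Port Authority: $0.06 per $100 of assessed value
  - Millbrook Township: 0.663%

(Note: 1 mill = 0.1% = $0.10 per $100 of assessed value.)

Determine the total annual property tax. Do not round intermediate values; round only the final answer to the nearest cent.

Assessed value = $2,117,744 × 0.318 = $673,442.592
Taxable value = $673,442.592 − $38,000 = $635,442.592
City of Bellmead: $635,442.592 × 0.0058 = $3,685.5670336
Port Authority: $635,442.592 × 0.0006 = $381.2655552
Millbrook Township: $635,442.592 × 0.00663 = $4,212.98438496
Total = $8,279.81697376

$8,279.82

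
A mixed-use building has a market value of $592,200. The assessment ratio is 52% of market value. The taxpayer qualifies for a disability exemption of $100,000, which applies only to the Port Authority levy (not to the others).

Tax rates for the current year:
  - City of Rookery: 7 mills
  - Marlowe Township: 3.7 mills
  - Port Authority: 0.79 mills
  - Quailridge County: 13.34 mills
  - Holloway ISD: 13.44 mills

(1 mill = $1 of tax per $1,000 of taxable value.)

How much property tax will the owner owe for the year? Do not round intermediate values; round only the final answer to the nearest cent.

$11,706.02

Assessed value = $592,200 × 0.52 = $307,944
City of Rookery: $307,944 × 0.007 = $2,155.608
Marlowe Township: $307,944 × 0.0037 = $1,139.3928
Port Authority: ($307,944 − $100,000) × 0.00079 = $207,944 × 0.00079 = $164.27576
Quailridge County: $307,944 × 0.01334 = $4,107.97296
Holloway ISD: $307,944 × 0.01344 = $4,138.76736
Total = $11,706.01688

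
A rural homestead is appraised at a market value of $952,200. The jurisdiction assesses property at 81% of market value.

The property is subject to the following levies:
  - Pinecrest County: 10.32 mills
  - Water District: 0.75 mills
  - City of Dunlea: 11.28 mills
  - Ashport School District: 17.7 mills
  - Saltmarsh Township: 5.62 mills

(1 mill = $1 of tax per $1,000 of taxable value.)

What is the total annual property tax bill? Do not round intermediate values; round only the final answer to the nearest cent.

Assessed value = $952,200 × 0.81 = $771,282
Pinecrest County: $771,282 × 0.01032 = $7,959.63024
Water District: $771,282 × 0.00075 = $578.4615
City of Dunlea: $771,282 × 0.01128 = $8,700.06096
Ashport School District: $771,282 × 0.0177 = $13,651.6914
Saltmarsh Township: $771,282 × 0.00562 = $4,334.60484
Total = $7,959.63024 + $578.4615 + $8,700.06096 + $13,651.6914 + $4,334.60484 = $35,224.44894

$35,224.45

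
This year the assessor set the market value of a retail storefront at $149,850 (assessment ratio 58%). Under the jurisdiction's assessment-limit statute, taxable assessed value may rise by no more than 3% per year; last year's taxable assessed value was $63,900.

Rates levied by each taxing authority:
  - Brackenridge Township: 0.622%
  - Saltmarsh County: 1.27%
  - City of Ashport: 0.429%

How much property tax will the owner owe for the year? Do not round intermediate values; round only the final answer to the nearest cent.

Uncapped assessed value = $149,850 × 0.58 = $86,913
Cap limit = $63,900 × 1.03 = $65,817
Taxable assessed value = min($86,913, $65,817) = $65,817 (cap binds)
Brackenridge Township: $65,817 × 0.00622 = $409.38174
Saltmarsh County: $65,817 × 0.0127 = $835.8759
City of Ashport: $65,817 × 0.00429 = $282.35493
Total = $1,527.61257

$1,527.61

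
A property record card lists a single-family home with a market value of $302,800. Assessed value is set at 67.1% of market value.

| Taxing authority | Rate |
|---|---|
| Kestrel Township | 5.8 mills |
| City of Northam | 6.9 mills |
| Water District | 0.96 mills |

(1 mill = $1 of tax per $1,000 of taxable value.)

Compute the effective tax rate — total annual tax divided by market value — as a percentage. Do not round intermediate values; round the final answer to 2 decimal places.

0.92%

Assessed value = $302,800 × 0.671 = $203,178.8
Kestrel Township: $203,178.8 × 0.0058 = $1,178.43704
City of Northam: $203,178.8 × 0.0069 = $1,401.93372
Water District: $203,178.8 × 0.00096 = $195.051648
Total tax = $2,775.422408
Effective rate = $2,775.422408 ÷ $302,800 = 0.92% of market value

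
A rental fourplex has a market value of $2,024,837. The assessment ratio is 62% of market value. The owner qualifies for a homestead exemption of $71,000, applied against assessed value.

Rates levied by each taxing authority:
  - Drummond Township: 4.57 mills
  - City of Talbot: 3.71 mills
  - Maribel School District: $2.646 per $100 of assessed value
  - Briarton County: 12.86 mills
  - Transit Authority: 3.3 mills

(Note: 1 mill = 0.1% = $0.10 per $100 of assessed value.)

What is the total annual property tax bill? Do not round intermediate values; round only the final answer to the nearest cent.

$60,285.91

Assessed value = $2,024,837 × 0.62 = $1,255,398.94
Taxable value = $1,255,398.94 − $71,000 = $1,184,398.94
Drummond Township: $1,184,398.94 × 0.00457 = $5,412.7031558
City of Talbot: $1,184,398.94 × 0.00371 = $4,394.1200674
Maribel School District: $1,184,398.94 × 0.02646 = $31,339.1959524
Briarton County: $1,184,398.94 × 0.01286 = $15,231.3703684
Transit Authority: $1,184,398.94 × 0.0033 = $3,908.516502
Total = $60,285.906046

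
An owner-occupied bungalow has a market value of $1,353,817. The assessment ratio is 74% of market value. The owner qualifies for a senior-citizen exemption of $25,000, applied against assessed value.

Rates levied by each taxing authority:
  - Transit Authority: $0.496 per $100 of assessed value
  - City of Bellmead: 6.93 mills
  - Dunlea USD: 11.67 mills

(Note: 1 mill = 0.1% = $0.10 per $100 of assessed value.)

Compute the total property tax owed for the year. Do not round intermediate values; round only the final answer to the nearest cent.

Assessed value = $1,353,817 × 0.74 = $1,001,824.58
Taxable value = $1,001,824.58 − $25,000 = $976,824.58
Transit Authority: $976,824.58 × 0.00496 = $4,845.0499168
City of Bellmead: $976,824.58 × 0.00693 = $6,769.3943394
Dunlea USD: $976,824.58 × 0.01167 = $11,399.5428486
Total = $23,013.9871048

$23,013.99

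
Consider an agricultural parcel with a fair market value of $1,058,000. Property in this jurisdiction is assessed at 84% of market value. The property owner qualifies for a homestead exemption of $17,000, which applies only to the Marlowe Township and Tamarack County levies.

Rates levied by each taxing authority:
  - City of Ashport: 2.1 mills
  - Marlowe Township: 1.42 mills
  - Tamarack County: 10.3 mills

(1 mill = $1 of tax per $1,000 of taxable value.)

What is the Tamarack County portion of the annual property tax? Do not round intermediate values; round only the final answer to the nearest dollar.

Assessed value = $1,058,000 × 0.84 = $888,720
Tamarack County taxable value = $888,720 − $17,000 = $871,720
Tamarack County levy = $871,720 × 0.0103 = $8,978.716

$8,979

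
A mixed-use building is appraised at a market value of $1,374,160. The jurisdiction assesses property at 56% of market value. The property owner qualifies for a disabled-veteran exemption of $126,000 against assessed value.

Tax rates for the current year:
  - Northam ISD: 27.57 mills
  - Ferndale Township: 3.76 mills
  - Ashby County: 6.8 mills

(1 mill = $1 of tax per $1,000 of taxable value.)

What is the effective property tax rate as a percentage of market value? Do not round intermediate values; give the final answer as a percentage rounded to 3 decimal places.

Assessed value = $1,374,160 × 0.56 = $769,529.6
Taxable value = $769,529.6 − $126,000 = $643,529.6
Northam ISD: $643,529.6 × 0.02757 = $17,742.111072
Ferndale Township: $643,529.6 × 0.00376 = $2,419.671296
Ashby County: $643,529.6 × 0.0068 = $4,376.00128
Total tax = $24,537.783648
Effective rate = $24,537.783648 ÷ $1,374,160 = 1.786% of market value

1.786%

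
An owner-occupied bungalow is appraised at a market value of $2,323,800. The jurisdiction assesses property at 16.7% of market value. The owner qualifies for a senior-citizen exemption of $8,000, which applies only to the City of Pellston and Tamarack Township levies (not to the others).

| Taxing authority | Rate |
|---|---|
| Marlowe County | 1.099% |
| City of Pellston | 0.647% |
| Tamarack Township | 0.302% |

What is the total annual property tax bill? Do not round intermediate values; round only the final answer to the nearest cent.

Assessed value = $2,323,800 × 0.167 = $388,074.6
Marlowe County: $388,074.6 × 0.01099 = $4,264.939854
City of Pellston: ($388,074.6 − $8,000) × 0.00647 = $380,074.6 × 0.00647 = $2,459.082662
Tamarack Township: ($388,074.6 − $8,000) × 0.00302 = $380,074.6 × 0.00302 = $1,147.825292
Total = $7,871.847808

$7,871.85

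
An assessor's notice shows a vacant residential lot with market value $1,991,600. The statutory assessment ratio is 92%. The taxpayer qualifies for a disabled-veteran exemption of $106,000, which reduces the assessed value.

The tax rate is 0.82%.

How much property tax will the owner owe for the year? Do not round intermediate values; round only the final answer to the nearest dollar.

$14,155

Assessed value = $1,991,600 × 0.92 = $1,832,272
Taxable value = $1,832,272 − $106,000 = $1,726,272
Tax = $1,726,272 × 0.0082 = $14,155.4304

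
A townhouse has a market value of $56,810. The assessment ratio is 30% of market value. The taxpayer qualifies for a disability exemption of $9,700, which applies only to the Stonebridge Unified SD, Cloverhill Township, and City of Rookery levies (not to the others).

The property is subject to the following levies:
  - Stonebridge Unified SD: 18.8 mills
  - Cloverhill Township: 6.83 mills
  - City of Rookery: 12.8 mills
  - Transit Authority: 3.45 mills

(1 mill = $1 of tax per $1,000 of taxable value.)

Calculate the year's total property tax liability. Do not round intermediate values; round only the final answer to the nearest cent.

$340.99

Assessed value = $56,810 × 0.3 = $17,043
Stonebridge Unified SD: ($17,043 − $9,700) × 0.0188 = $7,343 × 0.0188 = $138.0484
Cloverhill Township: ($17,043 − $9,700) × 0.00683 = $7,343 × 0.00683 = $50.15269
City of Rookery: ($17,043 − $9,700) × 0.0128 = $7,343 × 0.0128 = $93.9904
Transit Authority: $17,043 × 0.00345 = $58.79835
Total = $340.98984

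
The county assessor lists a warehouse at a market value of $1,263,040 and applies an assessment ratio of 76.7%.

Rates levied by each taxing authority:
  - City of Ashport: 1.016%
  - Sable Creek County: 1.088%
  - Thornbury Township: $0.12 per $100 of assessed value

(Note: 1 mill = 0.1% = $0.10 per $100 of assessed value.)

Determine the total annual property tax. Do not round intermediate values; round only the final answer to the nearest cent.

Assessed value = $1,263,040 × 0.767 = $968,751.68
City of Ashport: $968,751.68 × 0.01016 = $9,842.5170688
Sable Creek County: $968,751.68 × 0.01088 = $10,540.0182784
Thornbury Township: $968,751.68 × 0.0012 = $1,162.502016
Total = $21,545.0373632

$21,545.04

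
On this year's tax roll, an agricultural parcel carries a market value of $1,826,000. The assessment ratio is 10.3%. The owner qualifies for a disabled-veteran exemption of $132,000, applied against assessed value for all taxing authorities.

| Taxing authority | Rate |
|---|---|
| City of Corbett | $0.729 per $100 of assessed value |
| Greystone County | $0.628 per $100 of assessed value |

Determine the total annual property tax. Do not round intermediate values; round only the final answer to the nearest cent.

$760.98

Assessed value = $1,826,000 × 0.103 = $188,078
Taxable value = $188,078 − $132,000 = $56,078
City of Corbett: $56,078 × 0.00729 = $408.80862
Greystone County: $56,078 × 0.00628 = $352.16984
Total = $408.80862 + $352.16984 = $760.97846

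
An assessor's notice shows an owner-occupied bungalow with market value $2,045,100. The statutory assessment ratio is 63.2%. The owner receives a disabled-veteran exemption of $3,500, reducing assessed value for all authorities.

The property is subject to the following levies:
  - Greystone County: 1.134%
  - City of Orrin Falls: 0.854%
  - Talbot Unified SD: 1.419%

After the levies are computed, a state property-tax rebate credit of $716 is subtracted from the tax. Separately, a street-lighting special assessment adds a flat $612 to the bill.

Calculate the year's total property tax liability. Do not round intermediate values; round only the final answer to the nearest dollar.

$43,812

Assessed value = $2,045,100 × 0.632 = $1,292,503.2
Taxable value = $1,292,503.2 − $3,500 = $1,289,003.2
Greystone County: $1,289,003.2 × 0.01134 = $14,617.296288
City of Orrin Falls: $1,289,003.2 × 0.00854 = $11,008.087328
Talbot Unified SD: $1,289,003.2 × 0.01419 = $18,290.955408
Levies subtotal = $43,916.339024
After credit = $43,916.339024 − $716 = $43,200.339024
Total = $43,200.339024 + $612 = $43,812.339024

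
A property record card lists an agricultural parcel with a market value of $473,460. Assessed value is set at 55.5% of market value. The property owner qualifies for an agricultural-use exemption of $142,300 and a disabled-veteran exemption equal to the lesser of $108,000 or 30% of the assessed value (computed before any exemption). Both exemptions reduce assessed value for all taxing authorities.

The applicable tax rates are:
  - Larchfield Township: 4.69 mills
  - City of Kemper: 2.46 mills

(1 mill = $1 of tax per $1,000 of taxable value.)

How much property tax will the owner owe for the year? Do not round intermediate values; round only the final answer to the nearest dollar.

$298

Assessed value = $473,460 × 0.555 = $262,770.3
Disabled-veteran exemption = min($108,000, 30% × $262,770.3) = min($108,000, $78,831.09) = $78,831.09 (percentage binds)
Taxable value = $262,770.3 − $142,300 − $78,831.09 = $41,639.21
Larchfield Township: $41,639.21 × 0.00469 = $195.2878949
City of Kemper: $41,639.21 × 0.00246 = $102.4324566
Total = $297.7203515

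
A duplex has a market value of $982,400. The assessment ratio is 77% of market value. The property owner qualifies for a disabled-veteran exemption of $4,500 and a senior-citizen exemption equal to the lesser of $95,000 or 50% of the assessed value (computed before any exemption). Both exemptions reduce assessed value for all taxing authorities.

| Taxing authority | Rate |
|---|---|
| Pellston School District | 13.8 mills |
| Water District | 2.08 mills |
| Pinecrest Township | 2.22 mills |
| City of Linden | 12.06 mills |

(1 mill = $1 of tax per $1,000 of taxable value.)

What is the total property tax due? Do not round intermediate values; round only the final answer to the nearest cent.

$19,813.55

Assessed value = $982,400 × 0.77 = $756,448
Senior-citizen exemption = min($95,000, 50% × $756,448) = min($95,000, $378,224) = $95,000 (dollar cap binds)
Taxable value = $756,448 − $4,500 − $95,000 = $656,948
Pellston School District: $656,948 × 0.0138 = $9,065.8824
Water District: $656,948 × 0.00208 = $1,366.45184
Pinecrest Township: $656,948 × 0.00222 = $1,458.42456
City of Linden: $656,948 × 0.01206 = $7,922.79288
Total = $19,813.55168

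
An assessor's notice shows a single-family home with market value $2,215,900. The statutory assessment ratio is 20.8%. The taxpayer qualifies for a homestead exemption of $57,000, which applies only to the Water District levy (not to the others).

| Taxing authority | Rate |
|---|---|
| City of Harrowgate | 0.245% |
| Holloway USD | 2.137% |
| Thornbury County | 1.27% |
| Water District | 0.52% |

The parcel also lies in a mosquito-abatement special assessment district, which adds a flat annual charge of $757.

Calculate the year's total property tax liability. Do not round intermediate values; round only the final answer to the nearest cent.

Assessed value = $2,215,900 × 0.208 = $460,907.2
City of Harrowgate: $460,907.2 × 0.00245 = $1,129.22264
Holloway USD: $460,907.2 × 0.02137 = $9,849.586864
Thornbury County: $460,907.2 × 0.0127 = $5,853.52144
Water District: ($460,907.2 − $57,000) × 0.0052 = $403,907.2 × 0.0052 = $2,100.31744
Levies subtotal = $18,932.648384
Total = $18,932.648384 + $757 = $19,689.648384

$19,689.65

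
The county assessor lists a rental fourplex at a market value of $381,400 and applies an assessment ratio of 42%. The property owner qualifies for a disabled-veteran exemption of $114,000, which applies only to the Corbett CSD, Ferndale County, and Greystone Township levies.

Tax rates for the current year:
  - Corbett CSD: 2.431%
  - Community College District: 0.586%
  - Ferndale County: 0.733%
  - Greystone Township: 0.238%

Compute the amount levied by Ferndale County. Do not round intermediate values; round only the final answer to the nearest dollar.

Assessed value = $381,400 × 0.42 = $160,188
Ferndale County taxable value = $160,188 − $114,000 = $46,188
Ferndale County levy = $46,188 × 0.00733 = $338.55804

$339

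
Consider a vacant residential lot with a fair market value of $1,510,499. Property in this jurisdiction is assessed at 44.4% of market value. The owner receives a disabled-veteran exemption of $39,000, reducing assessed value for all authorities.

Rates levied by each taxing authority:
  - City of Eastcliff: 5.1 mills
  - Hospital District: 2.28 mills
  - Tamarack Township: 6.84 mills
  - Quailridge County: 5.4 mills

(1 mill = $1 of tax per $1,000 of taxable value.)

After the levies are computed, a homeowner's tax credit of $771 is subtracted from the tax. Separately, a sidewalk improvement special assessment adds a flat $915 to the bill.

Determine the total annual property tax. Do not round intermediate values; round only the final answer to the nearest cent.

$12,537.20

Assessed value = $1,510,499 × 0.444 = $670,661.556
Taxable value = $670,661.556 − $39,000 = $631,661.556
City of Eastcliff: $631,661.556 × 0.0051 = $3,221.4739356
Hospital District: $631,661.556 × 0.00228 = $1,440.18834768
Tamarack Township: $631,661.556 × 0.00684 = $4,320.56504304
Quailridge County: $631,661.556 × 0.0054 = $3,410.9724024
Levies subtotal = $12,393.19972872
After credit = $12,393.19972872 − $771 = $11,622.19972872
Total = $11,622.19972872 + $915 = $12,537.19972872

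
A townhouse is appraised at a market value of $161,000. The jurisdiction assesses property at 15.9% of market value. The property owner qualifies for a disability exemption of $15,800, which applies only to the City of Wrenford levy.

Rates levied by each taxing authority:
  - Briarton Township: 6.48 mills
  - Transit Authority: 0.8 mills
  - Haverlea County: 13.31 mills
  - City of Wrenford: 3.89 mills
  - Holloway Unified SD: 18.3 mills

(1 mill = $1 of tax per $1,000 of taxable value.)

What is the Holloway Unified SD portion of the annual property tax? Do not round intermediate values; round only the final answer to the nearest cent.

Assessed value = $161,000 × 0.159 = $25,599
Holloway Unified SD taxable value = $25,599 (exemption does not apply)
Holloway Unified SD levy = $25,599 × 0.0183 = $468.4617

$468.46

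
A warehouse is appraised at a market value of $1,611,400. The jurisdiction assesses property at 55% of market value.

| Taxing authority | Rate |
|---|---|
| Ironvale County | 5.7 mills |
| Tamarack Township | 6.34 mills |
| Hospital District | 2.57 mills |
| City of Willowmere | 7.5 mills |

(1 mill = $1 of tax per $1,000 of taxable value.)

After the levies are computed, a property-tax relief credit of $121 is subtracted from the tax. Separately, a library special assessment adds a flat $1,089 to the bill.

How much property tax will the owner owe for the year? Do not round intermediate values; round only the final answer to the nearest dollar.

$20,563

Assessed value = $1,611,400 × 0.55 = $886,270
Ironvale County: $886,270 × 0.0057 = $5,051.739
Tamarack Township: $886,270 × 0.00634 = $5,618.9518
Hospital District: $886,270 × 0.00257 = $2,277.7139
City of Willowmere: $886,270 × 0.0075 = $6,647.025
Levies subtotal = $19,595.4297
After credit = $19,595.4297 − $121 = $19,474.4297
Total = $19,474.4297 + $1,089 = $20,563.4297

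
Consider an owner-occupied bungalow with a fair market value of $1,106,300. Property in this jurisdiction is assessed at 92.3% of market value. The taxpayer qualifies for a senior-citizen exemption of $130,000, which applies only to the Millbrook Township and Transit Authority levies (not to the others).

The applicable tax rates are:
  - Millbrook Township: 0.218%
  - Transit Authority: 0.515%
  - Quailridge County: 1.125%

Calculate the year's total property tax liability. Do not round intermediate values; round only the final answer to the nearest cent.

Assessed value = $1,106,300 × 0.923 = $1,021,114.9
Millbrook Township: ($1,021,114.9 − $130,000) × 0.00218 = $891,114.9 × 0.00218 = $1,942.630482
Transit Authority: ($1,021,114.9 − $130,000) × 0.00515 = $891,114.9 × 0.00515 = $4,589.241735
Quailridge County: $1,021,114.9 × 0.01125 = $11,487.542625
Total = $18,019.414842

$18,019.41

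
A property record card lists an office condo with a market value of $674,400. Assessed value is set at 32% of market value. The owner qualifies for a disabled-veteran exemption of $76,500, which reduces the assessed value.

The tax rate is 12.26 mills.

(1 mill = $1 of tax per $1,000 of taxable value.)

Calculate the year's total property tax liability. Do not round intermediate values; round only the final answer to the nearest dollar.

Assessed value = $674,400 × 0.32 = $215,808
Taxable value = $215,808 − $76,500 = $139,308
Tax = $139,308 × 0.01226 = $1,707.91608

$1,708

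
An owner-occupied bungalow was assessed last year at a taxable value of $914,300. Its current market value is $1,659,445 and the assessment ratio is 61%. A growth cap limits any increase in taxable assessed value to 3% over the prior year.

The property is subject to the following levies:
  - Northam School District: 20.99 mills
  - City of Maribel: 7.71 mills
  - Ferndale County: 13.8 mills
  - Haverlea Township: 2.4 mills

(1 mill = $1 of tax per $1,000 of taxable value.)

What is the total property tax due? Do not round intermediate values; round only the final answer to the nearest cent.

Uncapped assessed value = $1,659,445 × 0.61 = $1,012,261.45
Cap limit = $914,300 × 1.03 = $941,729
Taxable assessed value = min($1,012,261.45, $941,729) = $941,729 (cap binds)
Northam School District: $941,729 × 0.02099 = $19,766.89171
City of Maribel: $941,729 × 0.00771 = $7,260.73059
Ferndale County: $941,729 × 0.0138 = $12,995.8602
Haverlea Township: $941,729 × 0.0024 = $2,260.1496
Total = $42,283.6321

$42,283.63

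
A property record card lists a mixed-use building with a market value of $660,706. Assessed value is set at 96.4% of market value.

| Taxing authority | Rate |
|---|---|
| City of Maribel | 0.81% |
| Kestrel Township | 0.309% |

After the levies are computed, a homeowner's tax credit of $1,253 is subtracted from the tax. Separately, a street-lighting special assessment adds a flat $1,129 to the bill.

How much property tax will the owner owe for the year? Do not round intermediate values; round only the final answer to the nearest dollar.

Assessed value = $660,706 × 0.964 = $636,920.584
City of Maribel: $636,920.584 × 0.0081 = $5,159.0567304
Kestrel Township: $636,920.584 × 0.00309 = $1,968.08460456
Levies subtotal = $7,127.14133496
After credit = $7,127.14133496 − $1,253 = $5,874.14133496
Total = $5,874.14133496 + $1,129 = $7,003.14133496

$7,003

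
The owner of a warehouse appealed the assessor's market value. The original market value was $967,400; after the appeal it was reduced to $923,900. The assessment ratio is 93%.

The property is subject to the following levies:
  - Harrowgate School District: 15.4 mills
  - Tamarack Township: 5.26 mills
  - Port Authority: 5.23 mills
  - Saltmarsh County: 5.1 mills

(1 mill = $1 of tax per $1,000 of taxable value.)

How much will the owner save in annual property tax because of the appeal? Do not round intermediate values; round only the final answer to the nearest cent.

$1,253.70

Old assessed value = $967,400 × 0.93 = $899,682
New assessed value = $923,900 × 0.93 = $859,227
Combined rate = 0.0154 + 0.00526 + 0.00523 + 0.0051 = 0.03099
Old tax = $899,682 × 0.03099 = $27,881.14518
New tax = $859,227 × 0.03099 = $26,627.44473
Reduction = $27,881.14518 − $26,627.44473 = $1,253.70045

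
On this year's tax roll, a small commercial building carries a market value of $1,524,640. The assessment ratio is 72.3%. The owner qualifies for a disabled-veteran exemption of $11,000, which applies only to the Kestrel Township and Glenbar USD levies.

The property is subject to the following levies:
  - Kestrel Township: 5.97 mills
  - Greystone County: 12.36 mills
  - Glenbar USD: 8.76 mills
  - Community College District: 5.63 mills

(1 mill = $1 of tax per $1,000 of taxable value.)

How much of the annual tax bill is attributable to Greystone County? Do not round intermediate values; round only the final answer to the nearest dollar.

$13,625

Assessed value = $1,524,640 × 0.723 = $1,102,314.72
Greystone County taxable value = $1,102,314.72 (exemption does not apply)
Greystone County levy = $1,102,314.72 × 0.01236 = $13,624.6099392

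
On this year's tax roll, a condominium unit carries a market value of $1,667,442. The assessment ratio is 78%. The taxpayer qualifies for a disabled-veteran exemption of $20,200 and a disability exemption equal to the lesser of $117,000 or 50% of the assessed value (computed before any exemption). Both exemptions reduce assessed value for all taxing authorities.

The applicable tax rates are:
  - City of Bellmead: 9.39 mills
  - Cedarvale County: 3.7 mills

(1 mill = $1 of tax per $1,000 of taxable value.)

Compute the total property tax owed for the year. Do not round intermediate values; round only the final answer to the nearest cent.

$15,228.97

Assessed value = $1,667,442 × 0.78 = $1,300,604.76
Disability exemption = min($117,000, 50% × $1,300,604.76) = min($117,000, $650,302.38) = $117,000 (dollar cap binds)
Taxable value = $1,300,604.76 − $20,200 − $117,000 = $1,163,404.76
City of Bellmead: $1,163,404.76 × 0.00939 = $10,924.3706964
Cedarvale County: $1,163,404.76 × 0.0037 = $4,304.597612
Total = $15,228.9683084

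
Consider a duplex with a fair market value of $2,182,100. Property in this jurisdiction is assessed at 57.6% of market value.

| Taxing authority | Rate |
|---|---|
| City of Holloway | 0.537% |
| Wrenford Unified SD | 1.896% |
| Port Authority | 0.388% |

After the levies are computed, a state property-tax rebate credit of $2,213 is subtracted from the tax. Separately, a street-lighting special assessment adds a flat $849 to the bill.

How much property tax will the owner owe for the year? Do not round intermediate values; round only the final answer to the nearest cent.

Assessed value = $2,182,100 × 0.576 = $1,256,889.6
City of Holloway: $1,256,889.6 × 0.00537 = $6,749.497152
Wrenford Unified SD: $1,256,889.6 × 0.01896 = $23,830.626816
Port Authority: $1,256,889.6 × 0.00388 = $4,876.731648
Levies subtotal = $35,456.855616
After credit = $35,456.855616 − $2,213 = $33,243.855616
Total = $33,243.855616 + $849 = $34,092.855616

$34,092.86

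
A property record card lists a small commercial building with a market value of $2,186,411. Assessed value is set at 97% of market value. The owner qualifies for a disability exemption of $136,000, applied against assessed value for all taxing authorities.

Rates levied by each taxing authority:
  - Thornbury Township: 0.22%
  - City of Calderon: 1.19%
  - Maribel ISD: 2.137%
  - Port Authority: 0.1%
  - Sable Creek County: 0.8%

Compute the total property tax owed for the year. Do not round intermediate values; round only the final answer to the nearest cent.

Assessed value = $2,186,411 × 0.97 = $2,120,818.67
Taxable value = $2,120,818.67 − $136,000 = $1,984,818.67
Thornbury Township: $1,984,818.67 × 0.0022 = $4,366.601074
City of Calderon: $1,984,818.67 × 0.0119 = $23,619.342173
Maribel ISD: $1,984,818.67 × 0.02137 = $42,415.5749779
Port Authority: $1,984,818.67 × 0.001 = $1,984.81867
Sable Creek County: $1,984,818.67 × 0.008 = $15,878.54936
Total = $4,366.601074 + $23,619.342173 + $42,415.5749779 + $1,984.81867 + $15,878.54936 = $88,264.8862549

$88,264.89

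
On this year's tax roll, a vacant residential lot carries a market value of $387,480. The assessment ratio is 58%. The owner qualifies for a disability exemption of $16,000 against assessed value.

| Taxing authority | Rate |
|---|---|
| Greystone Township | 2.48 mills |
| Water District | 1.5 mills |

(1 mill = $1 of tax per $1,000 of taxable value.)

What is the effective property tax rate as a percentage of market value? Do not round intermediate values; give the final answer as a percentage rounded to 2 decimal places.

Assessed value = $387,480 × 0.58 = $224,738.4
Taxable value = $224,738.4 − $16,000 = $208,738.4
Greystone Township: $208,738.4 × 0.00248 = $517.671232
Water District: $208,738.4 × 0.0015 = $313.1076
Total tax = $830.778832
Effective rate = $830.778832 ÷ $387,480 = 0.21% of market value

0.21%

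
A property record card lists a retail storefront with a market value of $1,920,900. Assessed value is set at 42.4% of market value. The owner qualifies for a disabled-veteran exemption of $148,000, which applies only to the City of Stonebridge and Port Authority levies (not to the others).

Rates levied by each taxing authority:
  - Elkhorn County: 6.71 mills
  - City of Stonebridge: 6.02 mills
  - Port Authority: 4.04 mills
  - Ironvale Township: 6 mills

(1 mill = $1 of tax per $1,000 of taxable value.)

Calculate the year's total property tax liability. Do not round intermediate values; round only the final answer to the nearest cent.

$17,056.41

Assessed value = $1,920,900 × 0.424 = $814,461.6
Elkhorn County: $814,461.6 × 0.00671 = $5,465.037336
City of Stonebridge: ($814,461.6 − $148,000) × 0.00602 = $666,461.6 × 0.00602 = $4,012.098832
Port Authority: ($814,461.6 − $148,000) × 0.00404 = $666,461.6 × 0.00404 = $2,692.504864
Ironvale Township: $814,461.6 × 0.006 = $4,886.7696
Total = $17,056.410632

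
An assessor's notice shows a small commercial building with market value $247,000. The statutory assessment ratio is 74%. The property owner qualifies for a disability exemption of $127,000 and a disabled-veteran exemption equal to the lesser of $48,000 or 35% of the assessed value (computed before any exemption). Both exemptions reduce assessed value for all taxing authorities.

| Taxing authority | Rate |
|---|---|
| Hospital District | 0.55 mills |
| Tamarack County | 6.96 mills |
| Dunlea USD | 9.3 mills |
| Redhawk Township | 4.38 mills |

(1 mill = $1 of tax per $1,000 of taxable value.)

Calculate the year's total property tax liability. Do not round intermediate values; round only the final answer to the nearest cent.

Assessed value = $247,000 × 0.74 = $182,780
Disabled-veteran exemption = min($48,000, 35% × $182,780) = min($48,000, $63,973) = $48,000 (dollar cap binds)
Taxable value = $182,780 − $127,000 − $48,000 = $7,780
Hospital District: $7,780 × 0.00055 = $4.279
Tamarack County: $7,780 × 0.00696 = $54.1488
Dunlea USD: $7,780 × 0.0093 = $72.354
Redhawk Township: $7,780 × 0.00438 = $34.0764
Total = $164.8582

$164.86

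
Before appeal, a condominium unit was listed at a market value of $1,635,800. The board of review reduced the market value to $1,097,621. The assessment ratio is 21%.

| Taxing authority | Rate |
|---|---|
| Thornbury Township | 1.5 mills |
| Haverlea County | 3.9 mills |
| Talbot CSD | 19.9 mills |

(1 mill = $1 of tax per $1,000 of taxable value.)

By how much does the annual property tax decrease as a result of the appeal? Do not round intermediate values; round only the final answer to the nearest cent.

$2,859.35

Old assessed value = $1,635,800 × 0.21 = $343,518
New assessed value = $1,097,621 × 0.21 = $230,500.41
Combined rate = 0.0015 + 0.0039 + 0.0199 = 0.0253
Old tax = $343,518 × 0.0253 = $8,691.0054
New tax = $230,500.41 × 0.0253 = $5,831.660373
Reduction = $8,691.0054 − $5,831.660373 = $2,859.345027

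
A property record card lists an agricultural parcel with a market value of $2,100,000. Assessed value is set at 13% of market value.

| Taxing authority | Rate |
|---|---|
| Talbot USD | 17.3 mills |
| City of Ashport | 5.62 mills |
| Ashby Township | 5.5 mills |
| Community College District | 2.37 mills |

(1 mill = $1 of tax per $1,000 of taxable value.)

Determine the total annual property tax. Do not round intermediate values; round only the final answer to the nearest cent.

$8,405.67

Assessed value = $2,100,000 × 0.13 = $273,000
Talbot USD: $273,000 × 0.0173 = $4,722.9
City of Ashport: $273,000 × 0.00562 = $1,534.26
Ashby Township: $273,000 × 0.0055 = $1,501.5
Community College District: $273,000 × 0.00237 = $647.01
Total = $4,722.9 + $1,534.26 + $1,501.5 + $647.01 = $8,405.67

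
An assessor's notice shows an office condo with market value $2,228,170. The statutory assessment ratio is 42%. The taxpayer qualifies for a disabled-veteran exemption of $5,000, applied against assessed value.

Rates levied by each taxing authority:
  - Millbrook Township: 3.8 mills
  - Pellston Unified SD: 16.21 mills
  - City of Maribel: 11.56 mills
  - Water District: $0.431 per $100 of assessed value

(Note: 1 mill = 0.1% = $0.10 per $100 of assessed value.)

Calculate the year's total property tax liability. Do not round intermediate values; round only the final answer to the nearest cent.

Assessed value = $2,228,170 × 0.42 = $935,831.4
Taxable value = $935,831.4 − $5,000 = $930,831.4
Millbrook Township: $930,831.4 × 0.0038 = $3,537.15932
Pellston Unified SD: $930,831.4 × 0.01621 = $15,088.776994
City of Maribel: $930,831.4 × 0.01156 = $10,760.410984
Water District: $930,831.4 × 0.00431 = $4,011.883334
Total = $33,398.230632

$33,398.23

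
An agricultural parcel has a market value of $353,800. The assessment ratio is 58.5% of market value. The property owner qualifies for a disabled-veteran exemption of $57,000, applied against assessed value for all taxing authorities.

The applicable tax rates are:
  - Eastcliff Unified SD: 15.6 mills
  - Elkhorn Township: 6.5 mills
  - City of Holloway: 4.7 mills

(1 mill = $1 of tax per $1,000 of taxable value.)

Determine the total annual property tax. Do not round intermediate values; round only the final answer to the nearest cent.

Assessed value = $353,800 × 0.585 = $206,973
Taxable value = $206,973 − $57,000 = $149,973
Eastcliff Unified SD: $149,973 × 0.0156 = $2,339.5788
Elkhorn Township: $149,973 × 0.0065 = $974.8245
City of Holloway: $149,973 × 0.0047 = $704.8731
Total = $2,339.5788 + $974.8245 + $704.8731 = $4,019.2764

$4,019.28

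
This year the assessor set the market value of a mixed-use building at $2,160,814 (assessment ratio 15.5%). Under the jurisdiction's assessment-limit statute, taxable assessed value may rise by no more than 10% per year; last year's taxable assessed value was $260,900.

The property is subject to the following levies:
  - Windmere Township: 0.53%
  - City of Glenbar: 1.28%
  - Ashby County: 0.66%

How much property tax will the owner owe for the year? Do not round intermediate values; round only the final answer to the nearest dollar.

Uncapped assessed value = $2,160,814 × 0.155 = $334,926.17
Cap limit = $260,900 × 1.1 = $286,990
Taxable assessed value = min($334,926.17, $286,990) = $286,990 (cap binds)
Windmere Township: $286,990 × 0.0053 = $1,521.047
City of Glenbar: $286,990 × 0.0128 = $3,673.472
Ashby County: $286,990 × 0.0066 = $1,894.134
Total = $7,088.653

$7,089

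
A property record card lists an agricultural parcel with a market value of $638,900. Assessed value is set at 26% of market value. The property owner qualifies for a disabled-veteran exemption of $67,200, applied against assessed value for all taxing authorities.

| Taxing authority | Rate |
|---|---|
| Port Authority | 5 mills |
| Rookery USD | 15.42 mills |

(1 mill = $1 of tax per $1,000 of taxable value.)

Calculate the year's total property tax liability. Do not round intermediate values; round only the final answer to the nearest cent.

$2,019.82

Assessed value = $638,900 × 0.26 = $166,114
Taxable value = $166,114 − $67,200 = $98,914
Port Authority: $98,914 × 0.005 = $494.57
Rookery USD: $98,914 × 0.01542 = $1,525.25388
Total = $494.57 + $1,525.25388 = $2,019.82388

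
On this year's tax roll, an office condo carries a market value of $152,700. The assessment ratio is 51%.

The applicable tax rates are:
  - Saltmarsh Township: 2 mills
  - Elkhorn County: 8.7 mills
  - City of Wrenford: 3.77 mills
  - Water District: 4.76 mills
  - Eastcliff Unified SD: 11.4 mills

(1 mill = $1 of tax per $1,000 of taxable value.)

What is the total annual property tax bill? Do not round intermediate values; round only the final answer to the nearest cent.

Assessed value = $152,700 × 0.51 = $77,877
Saltmarsh Township: $77,877 × 0.002 = $155.754
Elkhorn County: $77,877 × 0.0087 = $677.5299
City of Wrenford: $77,877 × 0.00377 = $293.59629
Water District: $77,877 × 0.00476 = $370.69452
Eastcliff Unified SD: $77,877 × 0.0114 = $887.7978
Total = $155.754 + $677.5299 + $293.59629 + $370.69452 + $887.7978 = $2,385.37251

$2,385.37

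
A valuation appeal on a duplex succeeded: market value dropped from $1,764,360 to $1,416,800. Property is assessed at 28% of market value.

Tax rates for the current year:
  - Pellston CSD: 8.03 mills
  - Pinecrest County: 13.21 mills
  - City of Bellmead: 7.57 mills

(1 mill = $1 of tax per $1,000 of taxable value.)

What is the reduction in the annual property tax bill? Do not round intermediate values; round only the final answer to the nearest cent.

$2,803.70

Old assessed value = $1,764,360 × 0.28 = $494,020.8
New assessed value = $1,416,800 × 0.28 = $396,704
Combined rate = 0.00803 + 0.01321 + 0.00757 = 0.02881
Old tax = $494,020.8 × 0.02881 = $14,232.739248
New tax = $396,704 × 0.02881 = $11,429.04224
Reduction = $14,232.739248 − $11,429.04224 = $2,803.697008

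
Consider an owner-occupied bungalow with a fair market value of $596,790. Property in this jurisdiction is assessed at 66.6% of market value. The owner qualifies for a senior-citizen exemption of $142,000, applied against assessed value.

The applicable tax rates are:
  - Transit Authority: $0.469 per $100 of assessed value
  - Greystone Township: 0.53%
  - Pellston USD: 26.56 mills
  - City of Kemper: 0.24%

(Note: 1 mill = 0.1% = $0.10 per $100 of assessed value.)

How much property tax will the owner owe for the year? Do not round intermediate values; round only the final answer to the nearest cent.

$9,950.25

Assessed value = $596,790 × 0.666 = $397,462.14
Taxable value = $397,462.14 − $142,000 = $255,462.14
Transit Authority: $255,462.14 × 0.00469 = $1,198.1174366
Greystone Township: $255,462.14 × 0.0053 = $1,353.949342
Pellston USD: $255,462.14 × 0.02656 = $6,785.0744384
City of Kemper: $255,462.14 × 0.0024 = $613.109136
Total = $9,950.250353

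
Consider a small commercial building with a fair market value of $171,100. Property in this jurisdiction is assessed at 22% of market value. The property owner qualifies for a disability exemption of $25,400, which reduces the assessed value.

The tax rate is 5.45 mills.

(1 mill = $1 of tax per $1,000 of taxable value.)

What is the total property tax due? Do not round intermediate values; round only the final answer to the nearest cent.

Assessed value = $171,100 × 0.22 = $37,642
Taxable value = $37,642 − $25,400 = $12,242
Tax = $12,242 × 0.00545 = $66.7189

$66.72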